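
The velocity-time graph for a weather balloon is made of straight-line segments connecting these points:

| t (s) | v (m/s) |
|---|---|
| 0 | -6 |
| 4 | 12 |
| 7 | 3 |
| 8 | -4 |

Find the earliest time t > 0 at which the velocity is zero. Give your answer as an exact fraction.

v changes sign on 0–4 s (from -6 to 12); the graph is linear there, so v = 0 at t = 0 + (6)·(4 − 0)/(12 − -6) = 4/3 s.

t = 4/3 s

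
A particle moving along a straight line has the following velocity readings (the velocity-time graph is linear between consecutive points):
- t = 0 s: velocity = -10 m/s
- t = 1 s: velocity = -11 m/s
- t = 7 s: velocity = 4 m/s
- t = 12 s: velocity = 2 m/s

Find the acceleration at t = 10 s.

Acceleration is the slope of the v-t graph on 7–12 s: (2 − 4)/(12 − 7) = -0.4 m/s².

-0.4 m/s²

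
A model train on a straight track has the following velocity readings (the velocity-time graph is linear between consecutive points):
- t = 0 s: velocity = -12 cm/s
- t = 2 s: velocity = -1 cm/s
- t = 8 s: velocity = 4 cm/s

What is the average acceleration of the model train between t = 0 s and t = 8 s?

Average acceleration = Δv/Δt = (4 − -12)/(8 − 0) = 2 cm/s².

2 cm/s²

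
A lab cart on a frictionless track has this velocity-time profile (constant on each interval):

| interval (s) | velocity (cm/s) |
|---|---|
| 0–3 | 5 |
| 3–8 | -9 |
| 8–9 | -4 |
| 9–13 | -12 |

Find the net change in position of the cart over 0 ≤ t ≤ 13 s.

-82 cm

Displacement is the signed area under the v-t curve.
0–3 s: 5 × 3 = 15 cm
3–8 s: -9 × 5 = -45 cm
8–9 s: -4 × 1 = -4 cm
9–13 s: -12 × 4 = -48 cm
Net displacement = -82 cm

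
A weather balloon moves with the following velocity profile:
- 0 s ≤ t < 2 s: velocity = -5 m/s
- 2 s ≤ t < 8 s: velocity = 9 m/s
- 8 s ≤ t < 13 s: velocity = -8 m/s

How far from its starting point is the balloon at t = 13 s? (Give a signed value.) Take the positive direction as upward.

Displacement is the signed area under the v-t curve.
0–2 s: -5 × 2 = -10 m
2–8 s: 9 × 6 = 54 m
8–13 s: -8 × 5 = -40 m
Net displacement = 4 m

4 m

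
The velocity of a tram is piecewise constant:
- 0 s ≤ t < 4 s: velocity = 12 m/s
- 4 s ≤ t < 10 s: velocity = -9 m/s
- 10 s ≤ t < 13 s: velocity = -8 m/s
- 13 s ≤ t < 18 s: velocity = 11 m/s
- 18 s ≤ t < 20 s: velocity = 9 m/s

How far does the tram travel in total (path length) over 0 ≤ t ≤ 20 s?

Distance (not displacement) is the total path length: add the absolute areas under v-t.
0–4 s: |12| × 4 = 48 m
4–10 s: |-9| × 6 = 54 m
10–13 s: |-8| × 3 = 24 m
13–18 s: |11| × 5 = 55 m
18–20 s: |9| × 2 = 18 m
Total distance = 199 m

199 m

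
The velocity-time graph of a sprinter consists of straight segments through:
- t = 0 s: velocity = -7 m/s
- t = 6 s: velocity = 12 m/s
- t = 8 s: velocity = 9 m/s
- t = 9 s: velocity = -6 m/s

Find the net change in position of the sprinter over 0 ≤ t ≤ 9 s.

Net displacement equals the area under the velocity-time graph (areas below the axis count negative).
0–6 s: ½(-7 + 12)(6) = 15 m
6–8 s: ½(12 + 9)(2) = 21 m
8–9 s: ½(9 + -6)(1) = 1.5 m
Net displacement = 37.5 m

37.5 m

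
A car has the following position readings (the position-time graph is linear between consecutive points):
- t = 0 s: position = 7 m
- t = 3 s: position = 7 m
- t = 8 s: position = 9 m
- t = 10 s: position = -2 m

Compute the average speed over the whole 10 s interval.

1.3 m/s

Average speed = (total path length)/(elapsed time); on a piecewise-linear x-t graph the path length is Σ|Δx|.
0–3 s: |Δx| = |7 − 7| = 0 m
3–8 s: |Δx| = |9 − 7| = 2 m
8–10 s: |Δx| = |-2 − 9| = 11 m
Total path = 13 m; average speed = 13/10 = 1.3 m/s.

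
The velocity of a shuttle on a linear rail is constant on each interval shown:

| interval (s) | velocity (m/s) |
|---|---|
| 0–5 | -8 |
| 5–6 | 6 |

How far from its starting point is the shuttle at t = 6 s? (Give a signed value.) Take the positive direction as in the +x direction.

-34 m

Net displacement equals the area under the velocity-time graph (areas below the axis count negative).
0–5 s: -8 × 5 = -40 m
5–6 s: 6 × 1 = 6 m
Net displacement = -34 m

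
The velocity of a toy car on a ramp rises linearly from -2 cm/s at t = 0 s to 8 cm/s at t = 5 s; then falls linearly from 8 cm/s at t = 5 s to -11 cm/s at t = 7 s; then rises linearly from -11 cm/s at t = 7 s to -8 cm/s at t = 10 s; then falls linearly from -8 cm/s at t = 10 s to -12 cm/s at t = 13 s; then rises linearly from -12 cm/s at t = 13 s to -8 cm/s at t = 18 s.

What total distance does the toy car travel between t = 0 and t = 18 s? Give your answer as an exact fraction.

Total distance travelled is ∫|v| dt — sum the magnitudes of each area piece.
0–5 s: v = 0 at t = 1 s; triangle areas 1 + 16 = 17 cm
5–7 s: v = 0 at t = 111/19 s; triangle areas 64/19 + 121/19 = 185/19 cm
7–10 s: |½(-11 + -8)(3)| = 28.5 cm
10–13 s: |½(-8 + -12)(3)| = 30 cm
13–18 s: |½(-12 + -8)(5)| = 50 cm
Total distance = 5139/38 cm

5139/38 cm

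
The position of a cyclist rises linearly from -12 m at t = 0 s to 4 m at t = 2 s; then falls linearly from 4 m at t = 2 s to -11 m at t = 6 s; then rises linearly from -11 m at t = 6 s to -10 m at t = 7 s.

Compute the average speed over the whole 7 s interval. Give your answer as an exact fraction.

Average speed = (total path length)/(elapsed time); on a piecewise-linear x-t graph the path length is Σ|Δx|.
0–2 s: |Δx| = |4 − -12| = 16 m
2–6 s: |Δx| = |-11 − 4| = 15 m
6–7 s: |Δx| = |-10 − -11| = 1 m
Total path = 32 m; average speed = 32/7 = 32/7 m/s.

32/7 m/s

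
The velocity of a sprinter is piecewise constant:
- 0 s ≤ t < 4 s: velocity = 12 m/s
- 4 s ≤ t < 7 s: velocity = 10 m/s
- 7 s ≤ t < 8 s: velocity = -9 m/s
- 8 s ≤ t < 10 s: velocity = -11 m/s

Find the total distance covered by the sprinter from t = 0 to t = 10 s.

109 m

Distance (not displacement) is the total path length: add the absolute areas under v-t.
0–4 s: |12| × 4 = 48 m
4–7 s: |10| × 3 = 30 m
7–8 s: |-9| × 1 = 9 m
8–10 s: |-11| × 2 = 22 m
Total distance = 109 m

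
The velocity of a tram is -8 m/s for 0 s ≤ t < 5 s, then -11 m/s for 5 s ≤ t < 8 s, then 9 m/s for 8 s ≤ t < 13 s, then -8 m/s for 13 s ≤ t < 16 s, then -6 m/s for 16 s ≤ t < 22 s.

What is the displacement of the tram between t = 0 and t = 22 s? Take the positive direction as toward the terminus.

-88 m

Net displacement equals the area under the velocity-time graph (areas below the axis count negative).
0–5 s: -8 × 5 = -40 m
5–8 s: -11 × 3 = -33 m
8–13 s: 9 × 5 = 45 m
13–16 s: -8 × 3 = -24 m
16–22 s: -6 × 6 = -36 m
Net displacement = -88 m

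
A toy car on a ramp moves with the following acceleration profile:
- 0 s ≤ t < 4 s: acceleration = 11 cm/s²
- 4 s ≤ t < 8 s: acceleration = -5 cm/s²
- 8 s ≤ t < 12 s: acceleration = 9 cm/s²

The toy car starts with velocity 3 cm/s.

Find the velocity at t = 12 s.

63 cm/s

Δv equals the area under the a-t graph; then v = v₀ + Δv.
0–4 s: 11 × 4 = 44 cm/s
4–8 s: -5 × 4 = -20 cm/s
8–12 s: 9 × 4 = 36 cm/s
Δv = 60 cm/s, so v(12) = 3 + (60) = 63 cm/s.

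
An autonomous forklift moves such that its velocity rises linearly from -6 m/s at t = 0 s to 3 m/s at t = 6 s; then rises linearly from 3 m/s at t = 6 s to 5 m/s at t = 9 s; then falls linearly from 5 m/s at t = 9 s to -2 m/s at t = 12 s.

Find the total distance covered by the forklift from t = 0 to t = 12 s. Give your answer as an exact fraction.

Total distance travelled is ∫|v| dt — sum the magnitudes of each area piece.
0–6 s: v = 0 at t = 4 s; triangle areas 12 + 3 = 15 m
6–9 s: |½(3 + 5)(3)| = 12 m
9–12 s: v = 0 at t = 78/7 s; triangle areas 75/14 + 6/7 = 87/14 m
Total distance = 465/14 m

465/14 m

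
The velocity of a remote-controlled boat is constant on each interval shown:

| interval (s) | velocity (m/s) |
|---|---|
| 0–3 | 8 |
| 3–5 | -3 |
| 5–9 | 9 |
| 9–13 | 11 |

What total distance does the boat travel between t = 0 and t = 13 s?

110 m

Total distance travelled is ∫|v| dt — sum the magnitudes of each area piece.
0–3 s: |8| × 3 = 24 m
3–5 s: |-3| × 2 = 6 m
5–9 s: |9| × 4 = 36 m
9–13 s: |11| × 4 = 44 m
Total distance = 110 m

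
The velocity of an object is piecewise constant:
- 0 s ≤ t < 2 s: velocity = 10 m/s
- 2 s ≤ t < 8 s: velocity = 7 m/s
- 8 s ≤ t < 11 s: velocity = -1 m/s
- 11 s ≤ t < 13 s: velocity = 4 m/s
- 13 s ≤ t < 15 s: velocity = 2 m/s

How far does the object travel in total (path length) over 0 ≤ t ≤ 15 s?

Distance (not displacement) is the total path length: add the absolute areas under v-t.
0–2 s: |10| × 2 = 20 m
2–8 s: |7| × 6 = 42 m
8–11 s: |-1| × 3 = 3 m
11–13 s: |4| × 2 = 8 m
13–15 s: |2| × 2 = 4 m
Total distance = 77 m

77 m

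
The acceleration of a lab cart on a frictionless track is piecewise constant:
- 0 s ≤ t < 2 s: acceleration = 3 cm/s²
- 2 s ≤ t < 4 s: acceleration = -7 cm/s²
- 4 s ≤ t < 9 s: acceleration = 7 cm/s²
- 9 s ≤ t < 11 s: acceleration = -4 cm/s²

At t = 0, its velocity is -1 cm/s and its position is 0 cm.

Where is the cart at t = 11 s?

86.5 cm

On each constant-a segment, Δv = aΔt and Δx = v₀Δt + ½aΔt²; chain segment to segment.
0–2 s: v starts -1 cm/s; Δx = -1·2 + ½·3·2² = 4 cm; v ends 5 cm/s.
2–4 s: v starts 5 cm/s; Δx = 5·2 + ½·-7·2² = -4 cm; v ends -9 cm/s.
4–9 s: v starts -9 cm/s; Δx = -9·5 + ½·7·5² = 42.5 cm; v ends 26 cm/s.
9–11 s: v starts 26 cm/s; Δx = 26·2 + ½·-4·2² = 44 cm; v ends 18 cm/s.
x(11) = 0 + Σ Δx = 86.5 cm.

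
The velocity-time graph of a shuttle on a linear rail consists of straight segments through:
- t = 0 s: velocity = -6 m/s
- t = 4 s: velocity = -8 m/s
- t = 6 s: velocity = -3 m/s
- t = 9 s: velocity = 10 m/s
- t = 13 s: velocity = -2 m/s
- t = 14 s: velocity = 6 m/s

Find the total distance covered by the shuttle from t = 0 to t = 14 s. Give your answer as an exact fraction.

2785/39 m

Total distance travelled is ∫|v| dt — sum the magnitudes of each area piece.
0–4 s: |½(-6 + -8)(4)| = 28 m
4–6 s: |½(-8 + -3)(2)| = 11 m
6–9 s: v = 0 at t = 87/13 s; triangle areas 27/26 + 150/13 = 327/26 m
9–13 s: v = 0 at t = 37/3 s; triangle areas 50/3 + 2/3 = 52/3 m
13–14 s: v = 0 at t = 13.25 s; triangle areas 0.25 + 2.25 = 2.5 m
Total distance = 2785/39 m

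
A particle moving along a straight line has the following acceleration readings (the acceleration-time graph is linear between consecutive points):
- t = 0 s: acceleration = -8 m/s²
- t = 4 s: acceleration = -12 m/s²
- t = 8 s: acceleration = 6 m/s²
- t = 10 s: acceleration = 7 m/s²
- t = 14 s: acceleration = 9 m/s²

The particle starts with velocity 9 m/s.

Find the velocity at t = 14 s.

Δv equals the area under the a-t graph; then v = v₀ + Δv.
0–4 s: ½(-8 + -12)(4) = -40 m/s
4–8 s: ½(-12 + 6)(4) = -12 m/s
8–10 s: ½(6 + 7)(2) = 13 m/s
10–14 s: ½(7 + 9)(4) = 32 m/s
Δv = -7 m/s, so v(14) = 9 + (-7) = 2 m/s.

2 m/s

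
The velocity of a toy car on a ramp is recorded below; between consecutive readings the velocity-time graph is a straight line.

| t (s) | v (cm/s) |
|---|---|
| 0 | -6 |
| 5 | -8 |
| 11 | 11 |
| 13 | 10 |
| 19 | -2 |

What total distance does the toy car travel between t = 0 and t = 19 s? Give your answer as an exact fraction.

2113/19 cm

Distance (not displacement) is the total path length: add the absolute areas under v-t.
0–5 s: |½(-6 + -8)(5)| = 35 cm
5–11 s: v = 0 at t = 143/19 s; triangle areas 192/19 + 363/19 = 555/19 cm
11–13 s: |½(11 + 10)(2)| = 21 cm
13–19 s: v = 0 at t = 18 s; triangle areas 25 + 1 = 26 cm
Total distance = 2113/19 cm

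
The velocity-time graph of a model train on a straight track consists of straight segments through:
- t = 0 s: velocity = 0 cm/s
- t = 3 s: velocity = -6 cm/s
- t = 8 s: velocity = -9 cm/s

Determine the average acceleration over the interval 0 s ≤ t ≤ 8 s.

Average acceleration = Δv/Δt = (-9 − 0)/(8 − 0) = -1.125 cm/s².

-1.125 cm/s²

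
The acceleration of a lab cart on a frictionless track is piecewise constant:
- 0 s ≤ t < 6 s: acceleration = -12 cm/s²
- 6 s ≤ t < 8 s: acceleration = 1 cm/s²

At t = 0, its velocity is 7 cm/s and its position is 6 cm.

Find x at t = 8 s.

-296 cm

On each constant-a segment, Δv = aΔt and Δx = v₀Δt + ½aΔt²; chain segment to segment.
0–6 s: v starts 7 cm/s; Δx = 7·6 + ½·-12·6² = -174 cm; v ends -65 cm/s.
6–8 s: v starts -65 cm/s; Δx = -65·2 + ½·1·2² = -128 cm; v ends -63 cm/s.
x(8) = 6 + Σ Δx = -296 cm.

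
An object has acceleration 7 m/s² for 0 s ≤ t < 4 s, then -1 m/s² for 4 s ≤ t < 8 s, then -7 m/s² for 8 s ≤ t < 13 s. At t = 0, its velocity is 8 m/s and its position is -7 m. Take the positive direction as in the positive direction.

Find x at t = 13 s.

289.5 m

On each constant-a segment, Δv = aΔt and Δx = v₀Δt + ½aΔt²; chain segment to segment.
0–4 s: v starts 8 m/s; Δx = 8·4 + ½·7·4² = 88 m; v ends 36 m/s.
4–8 s: v starts 36 m/s; Δx = 36·4 + ½·-1·4² = 136 m; v ends 32 m/s.
8–13 s: v starts 32 m/s; Δx = 32·5 + ½·-7·5² = 72.5 m; v ends -3 m/s.
x(13) = -7 + Σ Δx = 289.5 m.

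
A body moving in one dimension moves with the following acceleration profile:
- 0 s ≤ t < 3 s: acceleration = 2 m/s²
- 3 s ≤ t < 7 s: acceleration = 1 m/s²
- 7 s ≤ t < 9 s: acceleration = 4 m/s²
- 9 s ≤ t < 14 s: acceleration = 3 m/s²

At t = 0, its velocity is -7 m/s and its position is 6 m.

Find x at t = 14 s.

On each constant-a segment, Δv = aΔt and Δx = v₀Δt + ½aΔt²; chain segment to segment.
0–3 s: v starts -7 m/s; Δx = -7·3 + ½·2·3² = -12 m; v ends -1 m/s.
3–7 s: v starts -1 m/s; Δx = -1·4 + ½·1·4² = 4 m; v ends 3 m/s.
7–9 s: v starts 3 m/s; Δx = 3·2 + ½·4·2² = 14 m; v ends 11 m/s.
9–14 s: v starts 11 m/s; Δx = 11·5 + ½·3·5² = 92.5 m; v ends 26 m/s.
x(14) = 6 + Σ Δx = 104.5 m.

104.5 m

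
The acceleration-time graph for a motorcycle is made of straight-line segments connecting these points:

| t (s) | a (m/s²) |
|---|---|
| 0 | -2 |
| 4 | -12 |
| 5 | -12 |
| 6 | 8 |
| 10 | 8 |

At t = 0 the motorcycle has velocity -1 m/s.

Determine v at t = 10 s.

-11 m/s

Δv equals the area under the a-t graph; then v = v₀ + Δv.
0–4 s: ½(-2 + -12)(4) = -28 m/s
4–5 s: -12 × 1 = -12 m/s
5–6 s: ½(-12 + 8)(1) = -2 m/s
6–10 s: 8 × 4 = 32 m/s
Δv = -10 m/s, so v(10) = -1 + (-10) = -11 m/s.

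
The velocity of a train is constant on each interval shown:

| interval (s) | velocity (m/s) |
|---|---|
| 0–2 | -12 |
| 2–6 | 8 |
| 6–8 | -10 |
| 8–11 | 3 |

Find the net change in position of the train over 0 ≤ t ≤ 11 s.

Net displacement equals the area under the velocity-time graph (areas below the axis count negative).
0–2 s: -12 × 2 = -24 m
2–6 s: 8 × 4 = 32 m
6–8 s: -10 × 2 = -20 m
8–11 s: 3 × 3 = 9 m
Net displacement = -3 m

-3 m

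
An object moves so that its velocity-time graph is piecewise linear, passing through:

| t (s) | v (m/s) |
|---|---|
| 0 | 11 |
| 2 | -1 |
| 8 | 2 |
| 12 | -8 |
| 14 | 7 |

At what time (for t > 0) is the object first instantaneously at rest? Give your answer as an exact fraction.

t = 11/6 s

v changes sign on 0–2 s (from 11 to -1); the graph is linear there, so v = 0 at t = 0 + (-11)·(2 − 0)/(-1 − 11) = 11/6 s.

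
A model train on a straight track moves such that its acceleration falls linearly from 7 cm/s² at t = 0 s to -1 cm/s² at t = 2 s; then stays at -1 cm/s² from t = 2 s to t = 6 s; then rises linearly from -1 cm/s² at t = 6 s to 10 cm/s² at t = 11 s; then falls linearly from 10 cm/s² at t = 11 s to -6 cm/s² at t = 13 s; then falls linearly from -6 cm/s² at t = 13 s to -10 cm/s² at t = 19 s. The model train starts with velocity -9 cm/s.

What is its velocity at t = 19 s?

-28.5 cm/s

Δv equals the area under the a-t graph; then v = v₀ + Δv.
0–2 s: ½(7 + -1)(2) = 6 cm/s
2–6 s: -1 × 4 = -4 cm/s
6–11 s: ½(-1 + 10)(5) = 22.5 cm/s
11–13 s: ½(10 + -6)(2) = 4 cm/s
13–19 s: ½(-6 + -10)(6) = -48 cm/s
Δv = -19.5 cm/s, so v(19) = -9 + (-19.5) = -28.5 cm/s.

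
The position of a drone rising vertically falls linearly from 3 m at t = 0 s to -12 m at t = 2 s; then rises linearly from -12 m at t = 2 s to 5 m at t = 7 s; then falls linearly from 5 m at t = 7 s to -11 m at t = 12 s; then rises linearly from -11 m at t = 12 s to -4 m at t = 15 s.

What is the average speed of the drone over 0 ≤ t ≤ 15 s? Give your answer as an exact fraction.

Average speed = (total path length)/(elapsed time); on a piecewise-linear x-t graph the path length is Σ|Δx|.
0–2 s: |Δx| = |-12 − 3| = 15 m
2–7 s: |Δx| = |5 − -12| = 17 m
7–12 s: |Δx| = |-11 − 5| = 16 m
12–15 s: |Δx| = |-4 − -11| = 7 m
Total path = 55 m; average speed = 55/15 = 11/3 m/s.

11/3 m/s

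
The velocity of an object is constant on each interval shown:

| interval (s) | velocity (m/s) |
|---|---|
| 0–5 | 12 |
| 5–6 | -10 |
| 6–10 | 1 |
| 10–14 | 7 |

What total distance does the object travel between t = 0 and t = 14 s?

Total distance travelled is ∫|v| dt — sum the magnitudes of each area piece.
0–5 s: |12| × 5 = 60 m
5–6 s: |-10| × 1 = 10 m
6–10 s: |1| × 4 = 4 m
10–14 s: |7| × 4 = 28 m
Total distance = 102 m

102 m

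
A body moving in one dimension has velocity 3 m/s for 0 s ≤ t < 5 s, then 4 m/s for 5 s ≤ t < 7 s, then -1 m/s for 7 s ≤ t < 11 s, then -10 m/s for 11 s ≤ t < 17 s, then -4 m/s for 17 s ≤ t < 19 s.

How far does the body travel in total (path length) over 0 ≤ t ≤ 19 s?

95 m

Total distance travelled is ∫|v| dt — sum the magnitudes of each area piece.
0–5 s: |3| × 5 = 15 m
5–7 s: |4| × 2 = 8 m
7–11 s: |-1| × 4 = 4 m
11–17 s: |-10| × 6 = 60 m
17–19 s: |-4| × 2 = 8 m
Total distance = 95 m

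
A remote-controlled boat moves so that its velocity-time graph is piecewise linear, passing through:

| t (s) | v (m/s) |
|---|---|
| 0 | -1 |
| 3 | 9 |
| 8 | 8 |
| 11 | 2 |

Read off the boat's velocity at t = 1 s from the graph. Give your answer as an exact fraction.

On 0–3 s the graph is linear from -1 to 9 m/s: v(1) = -1 + (9 − -1)·(1 − 0)/(3 − 0) = 7/3 m/s.

7/3 m/s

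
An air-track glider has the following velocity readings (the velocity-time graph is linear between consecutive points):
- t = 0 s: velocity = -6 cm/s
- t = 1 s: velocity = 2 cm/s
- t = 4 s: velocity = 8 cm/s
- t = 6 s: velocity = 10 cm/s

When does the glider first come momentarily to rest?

v changes sign on 0–1 s (from -6 to 2); the graph is linear there, so v = 0 at t = 0 + (6)·(1 − 0)/(2 − -6) = 0.75 s.

t = 0.75 s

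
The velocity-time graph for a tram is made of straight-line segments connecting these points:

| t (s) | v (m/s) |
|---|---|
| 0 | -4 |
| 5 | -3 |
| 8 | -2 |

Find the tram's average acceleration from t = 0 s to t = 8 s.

0.25 m/s²

Average acceleration = Δv/Δt = (-2 − -4)/(8 − 0) = 0.25 m/s².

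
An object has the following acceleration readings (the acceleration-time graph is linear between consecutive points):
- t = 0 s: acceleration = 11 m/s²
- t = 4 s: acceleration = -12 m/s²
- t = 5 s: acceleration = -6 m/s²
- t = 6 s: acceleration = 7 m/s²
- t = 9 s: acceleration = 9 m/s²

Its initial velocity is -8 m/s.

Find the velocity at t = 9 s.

Δv equals the area under the a-t graph; then v = v₀ + Δv.
0–4 s: ½(11 + -12)(4) = -2 m/s
4–5 s: ½(-12 + -6)(1) = -9 m/s
5–6 s: ½(-6 + 7)(1) = 0.5 m/s
6–9 s: ½(7 + 9)(3) = 24 m/s
Δv = 13.5 m/s, so v(9) = -8 + (13.5) = 5.5 m/s.

5.5 m/s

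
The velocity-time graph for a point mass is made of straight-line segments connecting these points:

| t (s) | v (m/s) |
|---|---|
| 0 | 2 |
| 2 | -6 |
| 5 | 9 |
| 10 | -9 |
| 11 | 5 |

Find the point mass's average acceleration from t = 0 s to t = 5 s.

Average acceleration = Δv/Δt = (9 − 2)/(5 − 0) = 1.4 m/s².

1.4 m/s²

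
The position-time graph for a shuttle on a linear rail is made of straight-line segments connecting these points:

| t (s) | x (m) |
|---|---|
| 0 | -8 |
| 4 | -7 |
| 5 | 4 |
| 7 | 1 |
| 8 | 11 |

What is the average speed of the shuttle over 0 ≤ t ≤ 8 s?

3.125 m/s

Average speed = (total path length)/(elapsed time); on a piecewise-linear x-t graph the path length is Σ|Δx|.
0–4 s: |Δx| = |-7 − -8| = 1 m
4–5 s: |Δx| = |4 − -7| = 11 m
5–7 s: |Δx| = |1 − 4| = 3 m
7–8 s: |Δx| = |11 − 1| = 10 m
Total path = 25 m; average speed = 25/8 = 3.125 m/s.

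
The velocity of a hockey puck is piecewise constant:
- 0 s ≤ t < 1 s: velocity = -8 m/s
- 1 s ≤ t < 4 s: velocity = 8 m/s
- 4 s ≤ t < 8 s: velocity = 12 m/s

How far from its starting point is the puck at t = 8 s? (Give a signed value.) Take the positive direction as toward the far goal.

64 m

Displacement is the signed area under the v-t curve.
0–1 s: -8 × 1 = -8 m
1–4 s: 8 × 3 = 24 m
4–8 s: 12 × 4 = 48 m
Net displacement = 64 m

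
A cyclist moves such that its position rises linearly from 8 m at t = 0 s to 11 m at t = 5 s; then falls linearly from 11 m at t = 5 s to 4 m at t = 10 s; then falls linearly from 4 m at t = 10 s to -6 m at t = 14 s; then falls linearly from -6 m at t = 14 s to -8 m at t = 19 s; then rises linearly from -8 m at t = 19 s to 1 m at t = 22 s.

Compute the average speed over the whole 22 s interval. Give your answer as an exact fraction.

31/22 m/s

Average speed = (total path length)/(elapsed time); on a piecewise-linear x-t graph the path length is Σ|Δx|.
0–5 s: |Δx| = |11 − 8| = 3 m
5–10 s: |Δx| = |4 − 11| = 7 m
10–14 s: |Δx| = |-6 − 4| = 10 m
14–19 s: |Δx| = |-8 − -6| = 2 m
19–22 s: |Δx| = |1 − -8| = 9 m
Total path = 31 m; average speed = 31/22 = 31/22 m/s.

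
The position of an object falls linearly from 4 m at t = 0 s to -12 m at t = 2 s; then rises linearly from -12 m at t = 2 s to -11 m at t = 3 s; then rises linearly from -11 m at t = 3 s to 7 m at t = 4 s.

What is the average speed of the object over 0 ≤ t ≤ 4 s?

Average speed = (total path length)/(elapsed time); on a piecewise-linear x-t graph the path length is Σ|Δx|.
0–2 s: |Δx| = |-12 − 4| = 16 m
2–3 s: |Δx| = |-11 − -12| = 1 m
3–4 s: |Δx| = |7 − -11| = 18 m
Total path = 35 m; average speed = 35/4 = 8.75 m/s.

8.75 m/s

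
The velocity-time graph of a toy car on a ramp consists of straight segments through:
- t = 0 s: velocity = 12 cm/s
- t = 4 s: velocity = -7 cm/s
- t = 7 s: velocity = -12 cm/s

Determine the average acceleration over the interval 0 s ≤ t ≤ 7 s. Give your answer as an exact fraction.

Average acceleration = Δv/Δt = (-12 − 12)/(7 − 0) = -24/7 cm/s².

-24/7 cm/s²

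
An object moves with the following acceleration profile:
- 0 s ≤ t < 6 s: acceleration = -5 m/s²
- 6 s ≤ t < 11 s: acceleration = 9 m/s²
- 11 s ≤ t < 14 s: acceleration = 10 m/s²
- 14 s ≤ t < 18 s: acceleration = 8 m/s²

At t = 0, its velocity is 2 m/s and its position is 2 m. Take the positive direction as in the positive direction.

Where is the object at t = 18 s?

On each constant-a segment, Δv = aΔt and Δx = v₀Δt + ½aΔt²; chain segment to segment.
0–6 s: v starts 2 m/s; Δx = 2·6 + ½·-5·6² = -78 m; v ends -28 m/s.
6–11 s: v starts -28 m/s; Δx = -28·5 + ½·9·5² = -27.5 m; v ends 17 m/s.
11–14 s: v starts 17 m/s; Δx = 17·3 + ½·10·3² = 96 m; v ends 47 m/s.
14–18 s: v starts 47 m/s; Δx = 47·4 + ½·8·4² = 252 m; v ends 79 m/s.
x(18) = 2 + Σ Δx = 244.5 m.

244.5 m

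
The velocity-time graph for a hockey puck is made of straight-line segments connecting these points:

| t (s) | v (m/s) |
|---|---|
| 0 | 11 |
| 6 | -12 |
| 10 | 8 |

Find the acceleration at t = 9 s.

Acceleration is the slope of the v-t graph on 6–10 s: (8 − -12)/(10 − 6) = 5 m/s².

5 m/s²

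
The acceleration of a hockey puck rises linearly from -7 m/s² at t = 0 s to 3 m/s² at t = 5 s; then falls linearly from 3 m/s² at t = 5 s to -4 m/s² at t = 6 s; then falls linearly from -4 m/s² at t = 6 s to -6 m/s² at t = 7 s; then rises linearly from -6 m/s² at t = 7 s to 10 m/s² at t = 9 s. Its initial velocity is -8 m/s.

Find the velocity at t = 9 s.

-19.5 m/s

Δv equals the area under the a-t graph; then v = v₀ + Δv.
0–5 s: ½(-7 + 3)(5) = -10 m/s
5–6 s: ½(3 + -4)(1) = -0.5 m/s
6–7 s: ½(-4 + -6)(1) = -5 m/s
7–9 s: ½(-6 + 10)(2) = 4 m/s
Δv = -11.5 m/s, so v(9) = -8 + (-11.5) = -19.5 m/s.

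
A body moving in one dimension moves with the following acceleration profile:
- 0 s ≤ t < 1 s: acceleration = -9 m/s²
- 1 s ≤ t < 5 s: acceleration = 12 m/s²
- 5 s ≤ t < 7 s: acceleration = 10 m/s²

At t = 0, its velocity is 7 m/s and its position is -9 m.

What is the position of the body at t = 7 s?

On each constant-a segment, Δv = aΔt and Δx = v₀Δt + ½aΔt²; chain segment to segment.
0–1 s: v starts 7 m/s; Δx = 7·1 + ½·-9·1² = 2.5 m; v ends -2 m/s.
1–5 s: v starts -2 m/s; Δx = -2·4 + ½·12·4² = 88 m; v ends 46 m/s.
5–7 s: v starts 46 m/s; Δx = 46·2 + ½·10·2² = 112 m; v ends 66 m/s.
x(7) = -9 + Σ Δx = 193.5 m.

193.5 m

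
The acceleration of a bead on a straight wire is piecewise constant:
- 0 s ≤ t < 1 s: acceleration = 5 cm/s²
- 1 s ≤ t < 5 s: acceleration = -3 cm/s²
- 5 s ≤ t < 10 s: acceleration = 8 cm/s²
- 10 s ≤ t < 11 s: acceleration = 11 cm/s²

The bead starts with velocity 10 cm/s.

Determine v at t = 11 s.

54 cm/s

Δv equals the area under the a-t graph; then v = v₀ + Δv.
0–1 s: 5 × 1 = 5 cm/s
1–5 s: -3 × 4 = -12 cm/s
5–10 s: 8 × 5 = 40 cm/s
10–11 s: 11 × 1 = 11 cm/s
Δv = 44 cm/s, so v(11) = 10 + (44) = 54 cm/s.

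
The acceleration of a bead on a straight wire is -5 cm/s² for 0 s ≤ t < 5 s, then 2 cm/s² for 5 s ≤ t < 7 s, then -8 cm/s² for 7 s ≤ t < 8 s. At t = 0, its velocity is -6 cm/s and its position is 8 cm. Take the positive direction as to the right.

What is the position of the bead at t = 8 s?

On each constant-a segment, Δv = aΔt and Δx = v₀Δt + ½aΔt²; chain segment to segment.
0–5 s: v starts -6 cm/s; Δx = -6·5 + ½·-5·5² = -92.5 cm; v ends -31 cm/s.
5–7 s: v starts -31 cm/s; Δx = -31·2 + ½·2·2² = -58 cm; v ends -27 cm/s.
7–8 s: v starts -27 cm/s; Δx = -27·1 + ½·-8·1² = -31 cm; v ends -35 cm/s.
x(8) = 8 + Σ Δx = -173.5 cm.

-173.5 cm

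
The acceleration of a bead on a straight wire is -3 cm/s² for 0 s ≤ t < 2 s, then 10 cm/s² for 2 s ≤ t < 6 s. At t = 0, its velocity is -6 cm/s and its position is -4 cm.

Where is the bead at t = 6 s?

10 cm

On each constant-a segment, Δv = aΔt and Δx = v₀Δt + ½aΔt²; chain segment to segment.
0–2 s: v starts -6 cm/s; Δx = -6·2 + ½·-3·2² = -18 cm; v ends -12 cm/s.
2–6 s: v starts -12 cm/s; Δx = -12·4 + ½·10·4² = 32 cm; v ends 28 cm/s.
x(6) = -4 + Σ Δx = 10 cm.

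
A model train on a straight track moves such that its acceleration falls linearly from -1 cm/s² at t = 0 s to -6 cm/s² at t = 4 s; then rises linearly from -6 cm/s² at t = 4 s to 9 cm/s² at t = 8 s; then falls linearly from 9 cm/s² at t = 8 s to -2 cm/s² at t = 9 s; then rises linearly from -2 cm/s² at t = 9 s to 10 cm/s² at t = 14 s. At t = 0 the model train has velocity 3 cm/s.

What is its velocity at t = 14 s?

18.5 cm/s

Δv equals the area under the a-t graph; then v = v₀ + Δv.
0–4 s: ½(-1 + -6)(4) = -14 cm/s
4–8 s: ½(-6 + 9)(4) = 6 cm/s
8–9 s: ½(9 + -2)(1) = 3.5 cm/s
9–14 s: ½(-2 + 10)(5) = 20 cm/s
Δv = 15.5 cm/s, so v(14) = 3 + (15.5) = 18.5 cm/s.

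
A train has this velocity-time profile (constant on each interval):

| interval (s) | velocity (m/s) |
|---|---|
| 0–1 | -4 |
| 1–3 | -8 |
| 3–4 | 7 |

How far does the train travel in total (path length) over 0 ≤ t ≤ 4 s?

Total distance travelled is ∫|v| dt — sum the magnitudes of each area piece.
0–1 s: |-4| × 1 = 4 m
1–3 s: |-8| × 2 = 16 m
3–4 s: |7| × 1 = 7 m
Total distance = 27 m

27 m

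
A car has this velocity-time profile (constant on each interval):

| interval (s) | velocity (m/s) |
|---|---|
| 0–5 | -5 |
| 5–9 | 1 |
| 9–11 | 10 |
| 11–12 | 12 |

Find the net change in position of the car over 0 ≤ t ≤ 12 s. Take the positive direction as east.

11 m

Net displacement equals the area under the velocity-time graph (areas below the axis count negative).
0–5 s: -5 × 5 = -25 m
5–9 s: 1 × 4 = 4 m
9–11 s: 10 × 2 = 20 m
11–12 s: 12 × 1 = 12 m
Net displacement = 11 m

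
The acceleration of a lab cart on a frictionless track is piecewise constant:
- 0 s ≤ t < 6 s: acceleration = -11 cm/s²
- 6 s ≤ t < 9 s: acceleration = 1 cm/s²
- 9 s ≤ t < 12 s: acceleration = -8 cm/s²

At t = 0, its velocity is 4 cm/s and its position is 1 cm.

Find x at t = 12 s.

-567.5 cm

On each constant-a segment, Δv = aΔt and Δx = v₀Δt + ½aΔt²; chain segment to segment.
0–6 s: v starts 4 cm/s; Δx = 4·6 + ½·-11·6² = -174 cm; v ends -62 cm/s.
6–9 s: v starts -62 cm/s; Δx = -62·3 + ½·1·3² = -181.5 cm; v ends -59 cm/s.
9–12 s: v starts -59 cm/s; Δx = -59·3 + ½·-8·3² = -213 cm; v ends -83 cm/s.
x(12) = 1 + Σ Δx = -567.5 cm.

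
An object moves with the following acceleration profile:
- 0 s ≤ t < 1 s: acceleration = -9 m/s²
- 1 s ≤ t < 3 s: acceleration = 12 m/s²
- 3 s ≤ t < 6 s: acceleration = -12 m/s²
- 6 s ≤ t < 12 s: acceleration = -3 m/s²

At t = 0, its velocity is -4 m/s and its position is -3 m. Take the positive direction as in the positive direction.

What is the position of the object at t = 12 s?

-238.5 m

On each constant-a segment, Δv = aΔt and Δx = v₀Δt + ½aΔt²; chain segment to segment.
0–1 s: v starts -4 m/s; Δx = -4·1 + ½·-9·1² = -8.5 m; v ends -13 m/s.
1–3 s: v starts -13 m/s; Δx = -13·2 + ½·12·2² = -2 m; v ends 11 m/s.
3–6 s: v starts 11 m/s; Δx = 11·3 + ½·-12·3² = -21 m; v ends -25 m/s.
6–12 s: v starts -25 m/s; Δx = -25·6 + ½·-3·6² = -204 m; v ends -43 m/s.
x(12) = -3 + Σ Δx = -238.5 m.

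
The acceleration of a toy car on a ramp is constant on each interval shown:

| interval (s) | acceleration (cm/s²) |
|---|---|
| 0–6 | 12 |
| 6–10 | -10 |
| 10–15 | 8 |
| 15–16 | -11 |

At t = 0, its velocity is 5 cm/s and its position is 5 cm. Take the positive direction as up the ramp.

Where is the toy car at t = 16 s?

835.5 cm

On each constant-a segment, Δv = aΔt and Δx = v₀Δt + ½aΔt²; chain segment to segment.
0–6 s: v starts 5 cm/s; Δx = 5·6 + ½·12·6² = 246 cm; v ends 77 cm/s.
6–10 s: v starts 77 cm/s; Δx = 77·4 + ½·-10·4² = 228 cm; v ends 37 cm/s.
10–15 s: v starts 37 cm/s; Δx = 37·5 + ½·8·5² = 285 cm; v ends 77 cm/s.
15–16 s: v starts 77 cm/s; Δx = 77·1 + ½·-11·1² = 71.5 cm; v ends 66 cm/s.
x(16) = 5 + Σ Δx = 835.5 cm.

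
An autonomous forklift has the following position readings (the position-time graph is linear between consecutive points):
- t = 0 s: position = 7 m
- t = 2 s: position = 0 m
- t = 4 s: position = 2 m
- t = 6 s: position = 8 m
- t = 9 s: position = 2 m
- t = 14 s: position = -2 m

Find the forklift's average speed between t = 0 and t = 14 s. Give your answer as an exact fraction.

25/14 m/s

Average speed = (total path length)/(elapsed time); on a piecewise-linear x-t graph the path length is Σ|Δx|.
0–2 s: |Δx| = |0 − 7| = 7 m
2–4 s: |Δx| = |2 − 0| = 2 m
4–6 s: |Δx| = |8 − 2| = 6 m
6–9 s: |Δx| = |2 − 8| = 6 m
9–14 s: |Δx| = |-2 − 2| = 4 m
Total path = 25 m; average speed = 25/14 = 25/14 m/s.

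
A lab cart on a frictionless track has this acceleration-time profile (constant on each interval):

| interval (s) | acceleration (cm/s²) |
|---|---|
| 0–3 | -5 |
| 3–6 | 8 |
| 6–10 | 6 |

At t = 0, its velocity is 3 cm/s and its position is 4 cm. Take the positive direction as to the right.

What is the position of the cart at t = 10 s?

86.5 cm

On each constant-a segment, Δv = aΔt and Δx = v₀Δt + ½aΔt²; chain segment to segment.
0–3 s: v starts 3 cm/s; Δx = 3·3 + ½·-5·3² = -13.5 cm; v ends -12 cm/s.
3–6 s: v starts -12 cm/s; Δx = -12·3 + ½·8·3² = 0 cm; v ends 12 cm/s.
6–10 s: v starts 12 cm/s; Δx = 12·4 + ½·6·4² = 96 cm; v ends 36 cm/s.
x(10) = 4 + Σ Δx = 86.5 cm.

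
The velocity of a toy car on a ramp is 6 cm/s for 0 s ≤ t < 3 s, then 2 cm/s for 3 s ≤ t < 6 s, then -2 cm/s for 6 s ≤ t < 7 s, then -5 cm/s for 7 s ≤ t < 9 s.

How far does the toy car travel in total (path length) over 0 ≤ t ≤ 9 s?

Total distance travelled is ∫|v| dt — sum the magnitudes of each area piece.
0–3 s: |6| × 3 = 18 cm
3–6 s: |2| × 3 = 6 cm
6–7 s: |-2| × 1 = 2 cm
7–9 s: |-5| × 2 = 10 cm
Total distance = 36 cm

36 cm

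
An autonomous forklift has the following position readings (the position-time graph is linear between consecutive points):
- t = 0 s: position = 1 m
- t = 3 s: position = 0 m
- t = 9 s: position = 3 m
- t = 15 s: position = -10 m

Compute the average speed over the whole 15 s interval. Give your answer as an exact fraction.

17/15 m/s

Average speed = (total path length)/(elapsed time); on a piecewise-linear x-t graph the path length is Σ|Δx|.
0–3 s: |Δx| = |0 − 1| = 1 m
3–9 s: |Δx| = |3 − 0| = 3 m
9–15 s: |Δx| = |-10 − 3| = 13 m
Total path = 17 m; average speed = 17/15 = 17/15 m/s.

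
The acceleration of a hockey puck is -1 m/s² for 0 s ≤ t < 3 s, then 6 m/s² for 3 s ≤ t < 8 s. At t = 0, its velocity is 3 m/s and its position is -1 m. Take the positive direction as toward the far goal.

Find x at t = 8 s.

78.5 m

On each constant-a segment, Δv = aΔt and Δx = v₀Δt + ½aΔt²; chain segment to segment.
0–3 s: v starts 3 m/s; Δx = 3·3 + ½·-1·3² = 4.5 m; v ends 0 m/s.
3–8 s: v starts 0 m/s; Δx = 0·5 + ½·6·5² = 75 m; v ends 30 m/s.
x(8) = -1 + Σ Δx = 78.5 m.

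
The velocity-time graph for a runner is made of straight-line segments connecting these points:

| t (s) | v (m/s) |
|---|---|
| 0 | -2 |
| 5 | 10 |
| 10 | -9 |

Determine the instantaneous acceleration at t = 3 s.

Acceleration is the slope of the v-t graph on 0–5 s: (10 − -2)/(5 − 0) = 2.4 m/s².

2.4 m/s²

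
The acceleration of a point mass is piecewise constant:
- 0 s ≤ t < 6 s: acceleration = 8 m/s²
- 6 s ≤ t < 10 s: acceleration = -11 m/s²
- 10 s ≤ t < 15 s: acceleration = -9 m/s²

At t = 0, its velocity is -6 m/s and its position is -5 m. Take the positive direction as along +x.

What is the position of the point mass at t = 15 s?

60.5 m

On each constant-a segment, Δv = aΔt and Δx = v₀Δt + ½aΔt²; chain segment to segment.
0–6 s: v starts -6 m/s; Δx = -6·6 + ½·8·6² = 108 m; v ends 42 m/s.
6–10 s: v starts 42 m/s; Δx = 42·4 + ½·-11·4² = 80 m; v ends -2 m/s.
10–15 s: v starts -2 m/s; Δx = -2·5 + ½·-9·5² = -122.5 m; v ends -47 m/s.
x(15) = -5 + Σ Δx = 60.5 m.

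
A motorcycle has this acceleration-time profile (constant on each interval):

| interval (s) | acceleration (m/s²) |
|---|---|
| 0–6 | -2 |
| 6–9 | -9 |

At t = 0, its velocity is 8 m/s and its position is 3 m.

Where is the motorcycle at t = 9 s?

-37.5 m

On each constant-a segment, Δv = aΔt and Δx = v₀Δt + ½aΔt²; chain segment to segment.
0–6 s: v starts 8 m/s; Δx = 8·6 + ½·-2·6² = 12 m; v ends -4 m/s.
6–9 s: v starts -4 m/s; Δx = -4·3 + ½·-9·3² = -52.5 m; v ends -31 m/s.
x(9) = 3 + Σ Δx = -37.5 m.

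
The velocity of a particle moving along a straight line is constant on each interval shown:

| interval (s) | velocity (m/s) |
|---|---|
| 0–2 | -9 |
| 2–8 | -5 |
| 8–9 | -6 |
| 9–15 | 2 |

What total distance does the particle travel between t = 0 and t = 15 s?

66 m

Distance (not displacement) is the total path length: add the absolute areas under v-t.
0–2 s: |-9| × 2 = 18 m
2–8 s: |-5| × 6 = 30 m
8–9 s: |-6| × 1 = 6 m
9–15 s: |2| × 6 = 12 m
Total distance = 66 m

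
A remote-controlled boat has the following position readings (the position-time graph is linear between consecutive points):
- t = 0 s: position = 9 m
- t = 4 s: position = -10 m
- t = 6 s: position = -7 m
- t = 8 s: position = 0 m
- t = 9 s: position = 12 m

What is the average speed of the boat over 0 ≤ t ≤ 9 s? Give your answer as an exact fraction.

Average speed = (total path length)/(elapsed time); on a piecewise-linear x-t graph the path length is Σ|Δx|.
0–4 s: |Δx| = |-10 − 9| = 19 m
4–6 s: |Δx| = |-7 − -10| = 3 m
6–8 s: |Δx| = |0 − -7| = 7 m
8–9 s: |Δx| = |12 − 0| = 12 m
Total path = 41 m; average speed = 41/9 = 41/9 m/s.

41/9 m/s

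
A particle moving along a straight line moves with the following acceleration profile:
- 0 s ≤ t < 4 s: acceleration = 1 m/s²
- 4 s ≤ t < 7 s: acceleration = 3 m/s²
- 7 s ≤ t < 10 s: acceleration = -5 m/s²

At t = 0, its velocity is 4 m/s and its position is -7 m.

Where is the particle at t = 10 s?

83 m

On each constant-a segment, Δv = aΔt and Δx = v₀Δt + ½aΔt²; chain segment to segment.
0–4 s: v starts 4 m/s; Δx = 4·4 + ½·1·4² = 24 m; v ends 8 m/s.
4–7 s: v starts 8 m/s; Δx = 8·3 + ½·3·3² = 37.5 m; v ends 17 m/s.
7–10 s: v starts 17 m/s; Δx = 17·3 + ½·-5·3² = 28.5 m; v ends 2 m/s.
x(10) = -7 + Σ Δx = 83 m.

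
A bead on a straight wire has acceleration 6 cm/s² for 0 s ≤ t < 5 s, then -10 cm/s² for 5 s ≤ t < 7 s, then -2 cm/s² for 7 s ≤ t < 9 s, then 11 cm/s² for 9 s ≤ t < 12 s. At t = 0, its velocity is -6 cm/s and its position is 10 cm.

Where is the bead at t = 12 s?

On each constant-a segment, Δv = aΔt and Δx = v₀Δt + ½aΔt²; chain segment to segment.
0–5 s: v starts -6 cm/s; Δx = -6·5 + ½·6·5² = 45 cm; v ends 24 cm/s.
5–7 s: v starts 24 cm/s; Δx = 24·2 + ½·-10·2² = 28 cm; v ends 4 cm/s.
7–9 s: v starts 4 cm/s; Δx = 4·2 + ½·-2·2² = 4 cm; v ends 0 cm/s.
9–12 s: v starts 0 cm/s; Δx = 0·3 + ½·11·3² = 49.5 cm; v ends 33 cm/s.
x(12) = 10 + Σ Δx = 136.5 cm.

136.5 cm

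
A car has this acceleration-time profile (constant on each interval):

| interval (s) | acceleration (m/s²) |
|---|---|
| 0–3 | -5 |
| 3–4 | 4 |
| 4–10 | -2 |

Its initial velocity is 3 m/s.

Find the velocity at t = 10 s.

Δv equals the area under the a-t graph; then v = v₀ + Δv.
0–3 s: -5 × 3 = -15 m/s
3–4 s: 4 × 1 = 4 m/s
4–10 s: -2 × 6 = -12 m/s
Δv = -23 m/s, so v(10) = 3 + (-23) = -20 m/s.

-20 m/s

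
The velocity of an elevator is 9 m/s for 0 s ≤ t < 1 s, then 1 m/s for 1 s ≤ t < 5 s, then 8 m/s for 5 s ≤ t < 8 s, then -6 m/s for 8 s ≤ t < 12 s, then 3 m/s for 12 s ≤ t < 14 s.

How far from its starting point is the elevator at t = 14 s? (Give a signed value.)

19 m

Net displacement equals the area under the velocity-time graph (areas below the axis count negative).
0–1 s: 9 × 1 = 9 m
1–5 s: 1 × 4 = 4 m
5–8 s: 8 × 3 = 24 m
8–12 s: -6 × 4 = -24 m
12–14 s: 3 × 2 = 6 m
Net displacement = 19 m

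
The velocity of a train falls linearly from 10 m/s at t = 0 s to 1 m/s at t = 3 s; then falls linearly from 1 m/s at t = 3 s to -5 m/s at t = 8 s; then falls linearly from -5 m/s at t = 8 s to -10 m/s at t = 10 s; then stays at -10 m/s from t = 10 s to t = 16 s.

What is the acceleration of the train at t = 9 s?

Acceleration is the slope of the v-t graph on 8–10 s: (-10 − -5)/(10 − 8) = -2.5 m/s².

-2.5 m/s²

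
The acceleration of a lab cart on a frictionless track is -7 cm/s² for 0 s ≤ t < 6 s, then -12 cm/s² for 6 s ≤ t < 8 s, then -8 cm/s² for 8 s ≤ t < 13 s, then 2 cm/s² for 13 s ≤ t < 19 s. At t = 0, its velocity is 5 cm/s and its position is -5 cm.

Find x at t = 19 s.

-1174 cm

On each constant-a segment, Δv = aΔt and Δx = v₀Δt + ½aΔt²; chain segment to segment.
0–6 s: v starts 5 cm/s; Δx = 5·6 + ½·-7·6² = -96 cm; v ends -37 cm/s.
6–8 s: v starts -37 cm/s; Δx = -37·2 + ½·-12·2² = -98 cm; v ends -61 cm/s.
8–13 s: v starts -61 cm/s; Δx = -61·5 + ½·-8·5² = -405 cm; v ends -101 cm/s.
13–19 s: v starts -101 cm/s; Δx = -101·6 + ½·2·6² = -570 cm; v ends -89 cm/s.
x(19) = -5 + Σ Δx = -1174 cm.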